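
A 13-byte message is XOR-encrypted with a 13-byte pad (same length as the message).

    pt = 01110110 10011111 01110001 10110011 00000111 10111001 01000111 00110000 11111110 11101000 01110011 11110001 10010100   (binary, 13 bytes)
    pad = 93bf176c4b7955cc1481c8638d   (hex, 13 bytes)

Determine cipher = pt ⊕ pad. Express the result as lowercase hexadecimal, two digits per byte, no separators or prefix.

e52066df4cc012fcea69bb9219

XOR is its own inverse, so applying the key byte-wise gives the result directly.
byte 0: 118 ^ 147 = 229
byte 1: 159 ^ 191 =  32
byte 2: 113 ^  23 = 102
byte 3: 179 ^ 108 = 223
byte 4:   7 ^  75 =  76
byte 5: 185 ^ 121 = 192
byte 6:  71 ^  85 =  18
byte 7:  48 ^ 204 = 252
byte 8: 254 ^  20 = 234
byte 9: 232 ^ 129 = 105
byte 10: 115 ^ 200 = 187
byte 11: 241 ^  99 = 146
byte 12: 148 ^ 141 =  25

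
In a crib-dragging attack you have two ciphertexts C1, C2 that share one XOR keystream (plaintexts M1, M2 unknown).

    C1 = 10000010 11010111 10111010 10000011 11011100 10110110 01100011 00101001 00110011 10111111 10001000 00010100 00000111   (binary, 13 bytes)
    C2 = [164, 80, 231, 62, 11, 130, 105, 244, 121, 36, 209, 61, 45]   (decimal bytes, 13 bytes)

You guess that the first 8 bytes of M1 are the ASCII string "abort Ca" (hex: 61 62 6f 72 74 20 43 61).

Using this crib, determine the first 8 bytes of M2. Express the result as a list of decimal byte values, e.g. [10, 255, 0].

[71, 229, 50, 207, 163, 20, 73, 188]

First, C1 ⊕ C2 = (M1 ⊕ K) ⊕ (M2 ⊕ K) = M1 ⊕ M2, so the key drops out. Then M2 = (M1 ⊕ M2) ⊕ M1 over the first 8 bytes.
byte 0: (82 xor a4) xor 61 = 26 xor 61 = 47
byte 1: (d7 xor 50) xor 62 = 87 xor 62 = e5
byte 2: (ba xor e7) xor 6f = 5d xor 6f = 32
byte 3: (83 xor 3e) xor 72 = bd xor 72 = cf
byte 4: (dc xor 0b) xor 74 = d7 xor 74 = a3
byte 5: (b6 xor 82) xor 20 = 34 xor 20 = 14
byte 6: (63 xor 69) xor 43 = 0a xor 43 = 49
byte 7: (29 xor f4) xor 61 = dd xor 61 = bc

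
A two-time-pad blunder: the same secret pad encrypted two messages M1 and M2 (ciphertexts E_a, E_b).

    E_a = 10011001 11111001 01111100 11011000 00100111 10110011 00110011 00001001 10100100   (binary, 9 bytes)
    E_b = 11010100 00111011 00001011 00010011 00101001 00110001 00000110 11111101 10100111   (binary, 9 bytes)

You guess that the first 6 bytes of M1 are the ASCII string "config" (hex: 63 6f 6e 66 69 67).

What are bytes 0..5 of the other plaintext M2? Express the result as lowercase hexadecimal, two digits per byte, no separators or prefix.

2ead19ad67e5

First, E_a ⊕ E_b = (M1 ⊕ K) ⊕ (M2 ⊕ K) = M1 ⊕ M2, so the key drops out. Then M2 = (M1 ⊕ M2) ⊕ M1 over the first 6 bytes.
byte 0: (99 ^ d4) ^ 63 = 4d ^ 63 = 2e
byte 1: (f9 ^ 3b) ^ 6f = c2 ^ 6f = ad
byte 2: (7c ^ 0b) ^ 6e = 77 ^ 6e = 19
byte 3: (d8 ^ 13) ^ 66 = cb ^ 66 = ad
byte 4: (27 ^ 29) ^ 69 = 0e ^ 69 = 67
byte 5: (b3 ^ 31) ^ 67 = 82 ^ 67 = e5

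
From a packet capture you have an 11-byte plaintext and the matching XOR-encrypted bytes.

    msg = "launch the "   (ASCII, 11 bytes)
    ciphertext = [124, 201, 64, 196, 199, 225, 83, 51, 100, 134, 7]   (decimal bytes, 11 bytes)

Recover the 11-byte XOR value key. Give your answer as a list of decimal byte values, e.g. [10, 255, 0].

[16, 168, 53, 170, 164, 137, 115, 71, 12, 227, 39]

Since ciphertext = msg ⊕ key, XORing both sides with msg gives key = msg ⊕ ciphertext.
6c XOR 7c = 10
61 XOR c9 = a8
75 XOR 40 = 35
6e XOR c4 = aa
63 XOR c7 = a4
68 XOR e1 = 89
20 XOR 53 = 73
74 XOR 33 = 47
68 XOR 64 = 0c
65 XOR 86 = e3
20 XOR 07 = 27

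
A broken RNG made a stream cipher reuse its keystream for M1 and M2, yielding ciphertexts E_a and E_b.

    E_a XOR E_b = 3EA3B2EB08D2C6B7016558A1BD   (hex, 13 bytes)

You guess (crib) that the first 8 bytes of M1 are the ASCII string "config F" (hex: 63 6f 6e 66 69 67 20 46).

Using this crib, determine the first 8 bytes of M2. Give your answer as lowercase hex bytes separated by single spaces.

Since E_a ⊕ E_b = M1 ⊕ M2, XORing with the guessed M1 bytes yields the corresponding M2 bytes: M2 = (E_a ⊕ E_b) ⊕ M1.
3e ^ 63 = 5d
a3 ^ 6f = cc
b2 ^ 6e = dc
eb ^ 66 = 8d
08 ^ 69 = 61
d2 ^ 67 = b5
c6 ^ 20 = e6
b7 ^ 46 = f1

5d cc dc 8d 61 b5 e6 f1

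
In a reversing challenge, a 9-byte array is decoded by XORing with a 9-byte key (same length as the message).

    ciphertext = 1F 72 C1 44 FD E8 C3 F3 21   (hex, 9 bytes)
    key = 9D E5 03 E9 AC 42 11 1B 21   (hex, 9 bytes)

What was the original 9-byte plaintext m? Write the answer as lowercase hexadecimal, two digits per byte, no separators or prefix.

00011111 ^ 10011101 = 10000010
01110010 ^ 11100101 = 10010111
11000001 ^ 00000011 = 11000010
01000100 ^ 11101001 = 10101101
11111101 ^ 10101100 = 01010001
11101000 ^ 01000010 = 10101010
11000011 ^ 00010001 = 11010010
11110011 ^ 00011011 = 11101000
00100001 ^ 00100001 = 00000000

8297c2ad51aad2e800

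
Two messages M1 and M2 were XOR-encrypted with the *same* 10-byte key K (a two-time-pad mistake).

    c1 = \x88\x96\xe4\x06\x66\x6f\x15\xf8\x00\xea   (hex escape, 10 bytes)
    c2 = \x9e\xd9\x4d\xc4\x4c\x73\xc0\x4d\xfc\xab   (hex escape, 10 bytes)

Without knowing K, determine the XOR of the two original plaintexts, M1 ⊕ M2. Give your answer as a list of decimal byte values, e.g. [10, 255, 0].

[22, 79, 169, 194, 42, 28, 213, 181, 252, 65]

c1 ⊕ c2 = (M1 ⊕ K) ⊕ (M2 ⊕ K) = M1 ⊕ M2 — the shared key cancels under XOR.
byte 0: 88 ⊕ 9e = 16
byte 1: 96 ⊕ d9 = 4f
byte 2: e4 ⊕ 4d = a9
byte 3: 06 ⊕ c4 = c2
byte 4: 66 ⊕ 4c = 2a
byte 5: 6f ⊕ 73 = 1c
byte 6: 15 ⊕ c0 = d5
byte 7: f8 ⊕ 4d = b5
byte 8: 00 ⊕ fc = fc
byte 9: ea ⊕ ab = 41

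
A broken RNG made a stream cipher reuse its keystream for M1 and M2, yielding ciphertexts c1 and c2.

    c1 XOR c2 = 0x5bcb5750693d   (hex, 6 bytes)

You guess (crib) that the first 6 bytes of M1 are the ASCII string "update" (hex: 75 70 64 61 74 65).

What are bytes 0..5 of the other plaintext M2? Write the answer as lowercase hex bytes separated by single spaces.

Since c1 ⊕ c2 = M1 ⊕ M2, XORing with the guessed M1 bytes yields the corresponding M2 bytes: M2 = (c1 ⊕ c2) ⊕ M1.
5b ⊕ 75 = 2e
cb ⊕ 70 = bb
57 ⊕ 64 = 33
50 ⊕ 61 = 31
69 ⊕ 74 = 1d
3d ⊕ 65 = 58

2e bb 33 31 1d 58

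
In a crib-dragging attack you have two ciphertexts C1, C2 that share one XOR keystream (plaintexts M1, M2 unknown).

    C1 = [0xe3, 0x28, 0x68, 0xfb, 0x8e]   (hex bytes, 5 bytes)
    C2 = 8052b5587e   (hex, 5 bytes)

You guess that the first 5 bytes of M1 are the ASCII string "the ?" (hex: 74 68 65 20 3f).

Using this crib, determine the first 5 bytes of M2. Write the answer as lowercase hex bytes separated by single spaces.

17 12 b8 83 cf

First, C1 ⊕ C2 = (M1 ⊕ K) ⊕ (M2 ⊕ K) = M1 ⊕ M2, so the key drops out. Then M2 = (M1 ⊕ M2) ⊕ M1 over the first 5 bytes.
byte 0: (e3 ⊕ 80) ⊕ 74 = 63 ⊕ 74 = 17
byte 1: (28 ⊕ 52) ⊕ 68 = 7a ⊕ 68 = 12
byte 2: (68 ⊕ b5) ⊕ 65 = dd ⊕ 65 = b8
byte 3: (fb ⊕ 58) ⊕ 20 = a3 ⊕ 20 = 83
byte 4: (8e ⊕ 7e) ⊕ 3f = f0 ⊕ 3f = cf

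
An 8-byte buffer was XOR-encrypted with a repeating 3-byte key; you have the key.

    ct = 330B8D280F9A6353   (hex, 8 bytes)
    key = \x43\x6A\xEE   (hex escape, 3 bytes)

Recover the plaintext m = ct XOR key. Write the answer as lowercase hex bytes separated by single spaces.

70 61 63 6b 65 74 20 39

The 3-byte key repeats, so the effective keystream is 43 6a ee 43 6a ee 43 6a.
byte 0: 33 ^ 43 = 70
byte 1: 0b ^ 6a = 61
byte 2: 8d ^ ee = 63
byte 3: 28 ^ 43 = 6b
byte 4: 0f ^ 6a = 65
byte 5: 9a ^ ee = 74
byte 6: 63 ^ 43 = 20
byte 7: 53 ^ 6a = 39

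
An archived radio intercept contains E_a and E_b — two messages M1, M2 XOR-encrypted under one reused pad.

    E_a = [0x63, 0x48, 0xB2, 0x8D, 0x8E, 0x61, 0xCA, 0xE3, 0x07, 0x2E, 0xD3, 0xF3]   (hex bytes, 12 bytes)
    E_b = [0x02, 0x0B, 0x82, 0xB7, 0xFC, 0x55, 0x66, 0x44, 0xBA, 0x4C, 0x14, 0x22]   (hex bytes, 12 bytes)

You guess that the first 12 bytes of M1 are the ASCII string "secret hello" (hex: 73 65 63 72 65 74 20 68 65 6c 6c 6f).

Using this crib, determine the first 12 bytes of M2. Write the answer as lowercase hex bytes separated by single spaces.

First, E_a ⊕ E_b = (M1 ⊕ K) ⊕ (M2 ⊕ K) = M1 ⊕ M2, so the key drops out. Then M2 = (M1 ⊕ M2) ⊕ M1 over the first 12 bytes.
byte 0: (63 xor 02) xor 73 = 61 xor 73 = 12
byte 1: (48 xor 0b) xor 65 = 43 xor 65 = 26
byte 2: (b2 xor 82) xor 63 = 30 xor 63 = 53
byte 3: (8d xor b7) xor 72 = 3a xor 72 = 48
byte 4: (8e xor fc) xor 65 = 72 xor 65 = 17
byte 5: (61 xor 55) xor 74 = 34 xor 74 = 40
byte 6: (ca xor 66) xor 20 = ac xor 20 = 8c
byte 7: (e3 xor 44) xor 68 = a7 xor 68 = cf
byte 8: (07 xor ba) xor 65 = bd xor 65 = d8
byte 9: (2e xor 4c) xor 6c = 62 xor 6c = 0e
byte 10: (d3 xor 14) xor 6c = c7 xor 6c = ab
byte 11: (f3 xor 22) xor 6f = d1 xor 6f = be

12 26 53 48 17 40 8c cf d8 0e ab be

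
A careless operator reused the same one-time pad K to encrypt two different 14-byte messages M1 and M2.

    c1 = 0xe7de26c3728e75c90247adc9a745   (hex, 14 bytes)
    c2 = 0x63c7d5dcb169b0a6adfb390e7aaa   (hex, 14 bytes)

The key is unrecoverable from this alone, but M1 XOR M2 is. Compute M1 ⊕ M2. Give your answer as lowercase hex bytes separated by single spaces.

84 19 f3 1f c3 e7 c5 6f af bc 94 c7 dd ef

c1 ⊕ c2 = (M1 ⊕ K) ⊕ (M2 ⊕ K) = M1 ⊕ M2 — the shared key cancels under XOR.
e7 XOR 63 = 84
de XOR c7 = 19
26 XOR d5 = f3
c3 XOR dc = 1f
72 XOR b1 = c3
8e XOR 69 = e7
75 XOR b0 = c5
c9 XOR a6 = 6f
02 XOR ad = af
47 XOR fb = bc
ad XOR 39 = 94
c9 XOR 0e = c7
a7 XOR 7a = dd
45 XOR aa = ef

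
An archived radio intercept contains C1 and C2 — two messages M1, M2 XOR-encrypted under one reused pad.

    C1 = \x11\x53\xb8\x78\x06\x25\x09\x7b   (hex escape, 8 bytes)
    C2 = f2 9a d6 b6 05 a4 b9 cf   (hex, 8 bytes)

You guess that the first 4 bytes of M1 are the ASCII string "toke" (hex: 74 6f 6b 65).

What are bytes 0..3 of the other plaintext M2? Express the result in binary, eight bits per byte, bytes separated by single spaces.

First, C1 ⊕ C2 = (M1 ⊕ K) ⊕ (M2 ⊕ K) = M1 ⊕ M2, so the key drops out. Then M2 = (M1 ⊕ M2) ⊕ M1 over the first 4 bytes.
byte 0: (11 xor f2) xor 74 = e3 xor 74 = 97
byte 1: (53 xor 9a) xor 6f = c9 xor 6f = a6
byte 2: (b8 xor d6) xor 6b = 6e xor 6b = 05
byte 3: (78 xor b6) xor 65 = ce xor 65 = ab

10010111 10100110 00000101 10101011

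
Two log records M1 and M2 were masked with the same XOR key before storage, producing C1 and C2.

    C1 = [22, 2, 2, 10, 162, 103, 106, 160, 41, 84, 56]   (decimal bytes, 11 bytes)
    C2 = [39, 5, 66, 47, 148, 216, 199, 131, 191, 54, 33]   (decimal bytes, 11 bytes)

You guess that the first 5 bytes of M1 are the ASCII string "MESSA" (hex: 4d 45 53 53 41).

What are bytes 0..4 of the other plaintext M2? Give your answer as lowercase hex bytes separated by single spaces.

7c 42 13 76 77

First, C1 ⊕ C2 = (M1 ⊕ K) ⊕ (M2 ⊕ K) = M1 ⊕ M2, so the key drops out. Then M2 = (M1 ⊕ M2) ⊕ M1 over the first 5 bytes.
byte 0: (16 ^ 27) ^ 4d = 31 ^ 4d = 7c
byte 1: (02 ^ 05) ^ 45 = 07 ^ 45 = 42
byte 2: (02 ^ 42) ^ 53 = 40 ^ 53 = 13
byte 3: (0a ^ 2f) ^ 53 = 25 ^ 53 = 76
byte 4: (a2 ^ 94) ^ 41 = 36 ^ 41 = 77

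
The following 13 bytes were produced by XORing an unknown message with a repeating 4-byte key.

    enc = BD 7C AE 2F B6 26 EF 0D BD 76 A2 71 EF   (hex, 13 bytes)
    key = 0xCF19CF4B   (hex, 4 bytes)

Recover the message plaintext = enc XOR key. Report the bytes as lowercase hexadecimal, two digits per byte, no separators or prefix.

The 4-byte key repeats, so the effective keystream is cf 19 cf 4b cf 19 cf 4b cf 19 cf 4b cf.
byte 0: 10111101 XOR 11001111 = 01110010
byte 1: 01111100 XOR 00011001 = 01100101
byte 2: 10101110 XOR 11001111 = 01100001
byte 3: 00101111 XOR 01001011 = 01100100
byte 4: 10110110 XOR 11001111 = 01111001
byte 5: 00100110 XOR 00011001 = 00111111
byte 6: 11101111 XOR 11001111 = 00100000
byte 7: 00001101 XOR 01001011 = 01000110
byte 8: 10111101 XOR 11001111 = 01110010
byte 9: 01110110 XOR 00011001 = 01101111
byte 10: 10100010 XOR 11001111 = 01101101
byte 11: 01110001 XOR 01001011 = 00111010
byte 12: 11101111 XOR 11001111 = 00100000

72656164793f2046726f6d3a20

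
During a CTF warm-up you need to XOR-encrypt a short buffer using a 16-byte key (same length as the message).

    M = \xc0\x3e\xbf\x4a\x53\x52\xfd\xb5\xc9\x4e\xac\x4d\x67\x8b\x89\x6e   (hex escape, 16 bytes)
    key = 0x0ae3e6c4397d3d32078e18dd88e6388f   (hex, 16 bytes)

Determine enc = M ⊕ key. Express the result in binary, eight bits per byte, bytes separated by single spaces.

11001010 11011101 01011001 10001110 01101010 00101111 11000000 10000111 11001110 11000000 10110100 10010000 11101111 01101101 10110001 11100001

c0 ⊕ 0a = ca
3e ⊕ e3 = dd
bf ⊕ e6 = 59
4a ⊕ c4 = 8e
53 ⊕ 39 = 6a
52 ⊕ 7d = 2f
fd ⊕ 3d = c0
b5 ⊕ 32 = 87
c9 ⊕ 07 = ce
4e ⊕ 8e = c0
ac ⊕ 18 = b4
4d ⊕ dd = 90
67 ⊕ 88 = ef
8b ⊕ e6 = 6d
89 ⊕ 38 = b1
6e ⊕ 8f = e1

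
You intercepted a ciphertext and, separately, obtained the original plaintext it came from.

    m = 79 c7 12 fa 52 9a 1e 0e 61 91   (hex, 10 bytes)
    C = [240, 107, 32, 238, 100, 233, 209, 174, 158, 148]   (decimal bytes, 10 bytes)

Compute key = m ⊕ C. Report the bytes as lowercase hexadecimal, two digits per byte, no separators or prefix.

89ac32143673cfa0ff05

Since C = m ⊕ key, XORing both sides with m gives key = m ⊕ C.
01111001 ^ 11110000 = 10001001
11000111 ^ 01101011 = 10101100
00010010 ^ 00100000 = 00110010
11111010 ^ 11101110 = 00010100
01010010 ^ 01100100 = 00110110
10011010 ^ 11101001 = 01110011
00011110 ^ 11010001 = 11001111
00001110 ^ 10101110 = 10100000
01100001 ^ 10011110 = 11111111
10010001 ^ 10010100 = 00000101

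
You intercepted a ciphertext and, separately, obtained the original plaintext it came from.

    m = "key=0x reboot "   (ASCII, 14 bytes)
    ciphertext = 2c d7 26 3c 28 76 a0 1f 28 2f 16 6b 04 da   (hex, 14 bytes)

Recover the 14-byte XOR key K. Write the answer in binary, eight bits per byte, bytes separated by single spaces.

Since ciphertext = m ⊕ K, XORing both sides with m gives K = m ⊕ ciphertext.
byte 0: 6b xor 2c = 47
byte 1: 65 xor d7 = b2
byte 2: 79 xor 26 = 5f
byte 3: 3d xor 3c = 01
byte 4: 30 xor 28 = 18
byte 5: 78 xor 76 = 0e
byte 6: 20 xor a0 = 80
byte 7: 72 xor 1f = 6d
byte 8: 65 xor 28 = 4d
byte 9: 62 xor 2f = 4d
byte 10: 6f xor 16 = 79
byte 11: 6f xor 6b = 04
byte 12: 74 xor 04 = 70
byte 13: 20 xor da = fa

01000111 10110010 01011111 00000001 00011000 00001110 10000000 01101101 01001101 01001101 01111001 00000100 01110000 11111010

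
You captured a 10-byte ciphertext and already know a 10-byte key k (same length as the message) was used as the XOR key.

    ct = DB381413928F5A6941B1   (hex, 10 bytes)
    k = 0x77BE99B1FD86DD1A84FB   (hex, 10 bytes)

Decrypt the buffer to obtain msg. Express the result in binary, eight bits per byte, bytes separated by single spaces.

XOR is its own inverse, so applying the key byte-wise gives the result directly.
db ⊕ 77 = ac
38 ⊕ be = 86
14 ⊕ 99 = 8d
13 ⊕ b1 = a2
92 ⊕ fd = 6f
8f ⊕ 86 = 09
5a ⊕ dd = 87
69 ⊕ 1a = 73
41 ⊕ 84 = c5
b1 ⊕ fb = 4a

10101100 10000110 10001101 10100010 01101111 00001001 10000111 01110011 11000101 01001010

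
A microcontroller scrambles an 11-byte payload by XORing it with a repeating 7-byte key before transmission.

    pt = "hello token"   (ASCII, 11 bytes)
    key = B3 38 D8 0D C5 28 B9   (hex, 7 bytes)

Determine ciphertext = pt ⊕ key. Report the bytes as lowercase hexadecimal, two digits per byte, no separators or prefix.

db5db461aa08cddc53bd63

The 7-byte key repeats, so the effective keystream is b3 38 d8 0d c5 28 b9 b3 38 d8 0d.
byte 0: 68 ^ b3 = db
byte 1: 65 ^ 38 = 5d
byte 2: 6c ^ d8 = b4
byte 3: 6c ^ 0d = 61
byte 4: 6f ^ c5 = aa
byte 5: 20 ^ 28 = 08
byte 6: 74 ^ b9 = cd
byte 7: 6f ^ b3 = dc
byte 8: 6b ^ 38 = 53
byte 9: 65 ^ d8 = bd
byte 10: 6e ^ 0d = 63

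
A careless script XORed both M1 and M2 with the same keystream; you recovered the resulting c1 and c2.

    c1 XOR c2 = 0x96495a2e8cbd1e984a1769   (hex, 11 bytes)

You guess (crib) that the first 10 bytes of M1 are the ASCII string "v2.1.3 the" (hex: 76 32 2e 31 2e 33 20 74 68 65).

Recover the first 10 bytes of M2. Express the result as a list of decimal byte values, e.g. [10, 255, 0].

[224, 123, 116, 31, 162, 142, 62, 236, 34, 114]

Since c1 ⊕ c2 = M1 ⊕ M2, XORing with the guessed M1 bytes yields the corresponding M2 bytes: M2 = (c1 ⊕ c2) ⊕ M1.
byte 0: 10010110 xor 01110110 = 11100000
byte 1: 01001001 xor 00110010 = 01111011
byte 2: 01011010 xor 00101110 = 01110100
byte 3: 00101110 xor 00110001 = 00011111
byte 4: 10001100 xor 00101110 = 10100010
byte 5: 10111101 xor 00110011 = 10001110
byte 6: 00011110 xor 00100000 = 00111110
byte 7: 10011000 xor 01110100 = 11101100
byte 8: 01001010 xor 01101000 = 00100010
byte 9: 00010111 xor 01100101 = 01110010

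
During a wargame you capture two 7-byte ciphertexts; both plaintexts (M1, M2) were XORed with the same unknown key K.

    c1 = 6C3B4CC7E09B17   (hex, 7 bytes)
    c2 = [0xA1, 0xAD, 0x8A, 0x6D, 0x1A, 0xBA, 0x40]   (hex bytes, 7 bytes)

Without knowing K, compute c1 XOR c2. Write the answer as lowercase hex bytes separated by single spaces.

cd 96 c6 aa fa 21 57

c1 ⊕ c2 = (M1 ⊕ K) ⊕ (M2 ⊕ K) = M1 ⊕ M2 — the shared key cancels under XOR.
01101100 XOR 10100001 = 11001101
00111011 XOR 10101101 = 10010110
01001100 XOR 10001010 = 11000110
11000111 XOR 01101101 = 10101010
11100000 XOR 00011010 = 11111010
10011011 XOR 10111010 = 00100001
00010111 XOR 01000000 = 01010111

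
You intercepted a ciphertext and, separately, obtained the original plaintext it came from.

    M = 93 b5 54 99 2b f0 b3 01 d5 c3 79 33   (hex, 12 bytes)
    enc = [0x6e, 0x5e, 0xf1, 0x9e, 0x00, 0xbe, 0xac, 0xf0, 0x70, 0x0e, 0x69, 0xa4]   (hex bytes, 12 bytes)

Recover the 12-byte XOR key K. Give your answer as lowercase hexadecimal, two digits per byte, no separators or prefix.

Since enc = M ⊕ K, XORing both sides with M gives K = M ⊕ enc.
93 ⊕ 6e = fd
b5 ⊕ 5e = eb
54 ⊕ f1 = a5
99 ⊕ 9e = 07
2b ⊕ 00 = 2b
f0 ⊕ be = 4e
b3 ⊕ ac = 1f
01 ⊕ f0 = f1
d5 ⊕ 70 = a5
c3 ⊕ 0e = cd
79 ⊕ 69 = 10
33 ⊕ a4 = 97

fdeba5072b4e1ff1a5cd1097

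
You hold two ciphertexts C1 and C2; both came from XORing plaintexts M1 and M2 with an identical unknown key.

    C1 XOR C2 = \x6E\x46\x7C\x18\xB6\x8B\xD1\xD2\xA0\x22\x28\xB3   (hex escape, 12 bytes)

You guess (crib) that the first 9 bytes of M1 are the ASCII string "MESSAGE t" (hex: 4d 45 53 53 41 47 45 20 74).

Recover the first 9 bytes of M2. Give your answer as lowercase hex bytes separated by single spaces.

Since C1 ⊕ C2 = M1 ⊕ M2, XORing with the guessed M1 bytes yields the corresponding M2 bytes: M2 = (C1 ⊕ C2) ⊕ M1.
6e ⊕ 4d = 23
46 ⊕ 45 = 03
7c ⊕ 53 = 2f
18 ⊕ 53 = 4b
b6 ⊕ 41 = f7
8b ⊕ 47 = cc
d1 ⊕ 45 = 94
d2 ⊕ 20 = f2
a0 ⊕ 74 = d4

23 03 2f 4b f7 cc 94 f2 d4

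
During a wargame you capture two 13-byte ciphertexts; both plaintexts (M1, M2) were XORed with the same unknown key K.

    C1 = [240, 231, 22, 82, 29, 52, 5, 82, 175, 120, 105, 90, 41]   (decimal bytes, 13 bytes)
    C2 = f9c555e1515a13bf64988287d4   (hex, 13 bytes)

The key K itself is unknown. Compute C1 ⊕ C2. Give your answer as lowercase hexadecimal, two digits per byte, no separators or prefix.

092243b34c6e16edcbe0ebddfd

C1 ⊕ C2 = (M1 ⊕ K) ⊕ (M2 ⊕ K) = M1 ⊕ M2 — the shared key cancels under XOR.
byte 0: f0 xor f9 = 09
byte 1: e7 xor c5 = 22
byte 2: 16 xor 55 = 43
byte 3: 52 xor e1 = b3
byte 4: 1d xor 51 = 4c
byte 5: 34 xor 5a = 6e
byte 6: 05 xor 13 = 16
byte 7: 52 xor bf = ed
byte 8: af xor 64 = cb
byte 9: 78 xor 98 = e0
byte 10: 69 xor 82 = eb
byte 11: 5a xor 87 = dd
byte 12: 29 xor d4 = fd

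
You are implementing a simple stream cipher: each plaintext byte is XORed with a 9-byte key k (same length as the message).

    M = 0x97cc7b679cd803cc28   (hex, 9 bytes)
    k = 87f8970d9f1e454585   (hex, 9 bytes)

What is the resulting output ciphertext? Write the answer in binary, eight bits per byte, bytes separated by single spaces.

XOR is its own inverse, so applying the key byte-wise gives the result directly.
byte 0: 10010111 ^ 10000111 = 00010000
byte 1: 11001100 ^ 11111000 = 00110100
byte 2: 01111011 ^ 10010111 = 11101100
byte 3: 01100111 ^ 00001101 = 01101010
byte 4: 10011100 ^ 10011111 = 00000011
byte 5: 11011000 ^ 00011110 = 11000110
byte 6: 00000011 ^ 01000101 = 01000110
byte 7: 11001100 ^ 01000101 = 10001001
byte 8: 00101000 ^ 10000101 = 10101101

00010000 00110100 11101100 01101010 00000011 11000110 01000110 10001001 10101101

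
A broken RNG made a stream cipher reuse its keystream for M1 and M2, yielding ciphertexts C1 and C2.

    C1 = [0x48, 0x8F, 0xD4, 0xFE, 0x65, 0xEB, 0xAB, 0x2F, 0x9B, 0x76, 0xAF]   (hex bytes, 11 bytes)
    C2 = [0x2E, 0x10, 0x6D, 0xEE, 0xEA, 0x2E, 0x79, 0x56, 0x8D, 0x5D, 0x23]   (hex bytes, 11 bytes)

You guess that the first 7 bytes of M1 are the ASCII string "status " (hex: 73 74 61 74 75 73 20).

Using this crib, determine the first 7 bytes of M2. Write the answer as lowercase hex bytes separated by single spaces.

15 eb d8 64 fa b6 f2

First, C1 ⊕ C2 = (M1 ⊕ K) ⊕ (M2 ⊕ K) = M1 ⊕ M2, so the key drops out. Then M2 = (M1 ⊕ M2) ⊕ M1 over the first 7 bytes.
byte 0: (48 XOR 2e) XOR 73 = 66 XOR 73 = 15
byte 1: (8f XOR 10) XOR 74 = 9f XOR 74 = eb
byte 2: (d4 XOR 6d) XOR 61 = b9 XOR 61 = d8
byte 3: (fe XOR ee) XOR 74 = 10 XOR 74 = 64
byte 4: (65 XOR ea) XOR 75 = 8f XOR 75 = fa
byte 5: (eb XOR 2e) XOR 73 = c5 XOR 73 = b6
byte 6: (ab XOR 79) XOR 20 = d2 XOR 20 = f2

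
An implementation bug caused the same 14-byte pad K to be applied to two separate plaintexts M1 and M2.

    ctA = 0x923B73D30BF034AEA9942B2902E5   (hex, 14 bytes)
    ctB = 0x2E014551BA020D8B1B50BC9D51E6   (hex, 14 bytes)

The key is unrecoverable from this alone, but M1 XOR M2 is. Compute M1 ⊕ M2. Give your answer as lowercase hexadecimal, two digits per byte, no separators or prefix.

bc3a3682b1f23925b2c497b45303

ctA ⊕ ctB = (M1 ⊕ K) ⊕ (M2 ⊕ K) = M1 ⊕ M2 — the shared key cancels under XOR.
byte 0: 92 xor 2e = bc
byte 1: 3b xor 01 = 3a
byte 2: 73 xor 45 = 36
byte 3: d3 xor 51 = 82
byte 4: 0b xor ba = b1
byte 5: f0 xor 02 = f2
byte 6: 34 xor 0d = 39
byte 7: ae xor 8b = 25
byte 8: a9 xor 1b = b2
byte 9: 94 xor 50 = c4
byte 10: 2b xor bc = 97
byte 11: 29 xor 9d = b4
byte 12: 02 xor 51 = 53
byte 13: e5 xor e6 = 03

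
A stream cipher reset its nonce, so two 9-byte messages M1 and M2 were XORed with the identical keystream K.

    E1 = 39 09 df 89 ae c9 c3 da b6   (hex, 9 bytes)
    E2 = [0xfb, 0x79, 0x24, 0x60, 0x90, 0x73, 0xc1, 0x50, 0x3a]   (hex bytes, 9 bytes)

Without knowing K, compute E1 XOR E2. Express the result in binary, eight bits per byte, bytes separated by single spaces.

11000010 01110000 11111011 11101001 00111110 10111010 00000010 10001010 10001100

E1 ⊕ E2 = (M1 ⊕ K) ⊕ (M2 ⊕ K) = M1 ⊕ M2 — the shared key cancels under XOR.
00111001 ^ 11111011 = 11000010
00001001 ^ 01111001 = 01110000
11011111 ^ 00100100 = 11111011
10001001 ^ 01100000 = 11101001
10101110 ^ 10010000 = 00111110
11001001 ^ 01110011 = 10111010
11000011 ^ 11000001 = 00000010
11011010 ^ 01010000 = 10001010
10110110 ^ 00111010 = 10001100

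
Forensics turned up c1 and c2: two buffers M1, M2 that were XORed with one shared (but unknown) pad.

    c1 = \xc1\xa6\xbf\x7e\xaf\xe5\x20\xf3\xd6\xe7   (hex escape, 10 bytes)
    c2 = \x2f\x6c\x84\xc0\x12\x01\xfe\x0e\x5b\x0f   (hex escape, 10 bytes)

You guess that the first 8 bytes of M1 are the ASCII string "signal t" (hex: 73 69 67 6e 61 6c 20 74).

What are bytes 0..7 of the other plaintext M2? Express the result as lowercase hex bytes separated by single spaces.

9d a3 5c d0 dc 88 fe 89

First, c1 ⊕ c2 = (M1 ⊕ K) ⊕ (M2 ⊕ K) = M1 ⊕ M2, so the key drops out. Then M2 = (M1 ⊕ M2) ⊕ M1 over the first 8 bytes.
byte 0: (c1 ⊕ 2f) ⊕ 73 = ee ⊕ 73 = 9d
byte 1: (a6 ⊕ 6c) ⊕ 69 = ca ⊕ 69 = a3
byte 2: (bf ⊕ 84) ⊕ 67 = 3b ⊕ 67 = 5c
byte 3: (7e ⊕ c0) ⊕ 6e = be ⊕ 6e = d0
byte 4: (af ⊕ 12) ⊕ 61 = bd ⊕ 61 = dc
byte 5: (e5 ⊕ 01) ⊕ 6c = e4 ⊕ 6c = 88
byte 6: (20 ⊕ fe) ⊕ 20 = de ⊕ 20 = fe
byte 7: (f3 ⊕ 0e) ⊕ 74 = fd ⊕ 74 = 89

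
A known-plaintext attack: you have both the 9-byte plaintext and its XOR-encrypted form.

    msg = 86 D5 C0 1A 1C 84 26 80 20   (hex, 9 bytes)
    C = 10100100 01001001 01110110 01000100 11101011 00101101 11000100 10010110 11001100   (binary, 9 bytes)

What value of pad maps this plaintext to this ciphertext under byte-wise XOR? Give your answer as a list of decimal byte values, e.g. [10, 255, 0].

Since C = msg ⊕ pad, XORing both sides with msg gives pad = msg ⊕ C.
byte 0: 10000110 XOR 10100100 = 00100010
byte 1: 11010101 XOR 01001001 = 10011100
byte 2: 11000000 XOR 01110110 = 10110110
byte 3: 00011010 XOR 01000100 = 01011110
byte 4: 00011100 XOR 11101011 = 11110111
byte 5: 10000100 XOR 00101101 = 10101001
byte 6: 00100110 XOR 11000100 = 11100010
byte 7: 10000000 XOR 10010110 = 00010110
byte 8: 00100000 XOR 11001100 = 11101100

[34, 156, 182, 94, 247, 169, 226, 22, 236]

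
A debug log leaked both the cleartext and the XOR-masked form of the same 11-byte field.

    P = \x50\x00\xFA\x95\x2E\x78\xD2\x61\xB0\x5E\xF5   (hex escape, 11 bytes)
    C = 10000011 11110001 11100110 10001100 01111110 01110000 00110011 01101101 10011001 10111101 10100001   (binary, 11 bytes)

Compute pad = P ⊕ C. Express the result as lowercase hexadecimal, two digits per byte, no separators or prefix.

Since C = P ⊕ pad, XORing both sides with P gives pad = P ⊕ C.
byte 0:  80 XOR 131 = 211
byte 1:   0 XOR 241 = 241
byte 2: 250 XOR 230 =  28
byte 3: 149 XOR 140 =  25
byte 4:  46 XOR 126 =  80
byte 5: 120 XOR 112 =   8
byte 6: 210 XOR  51 = 225
byte 7:  97 XOR 109 =  12
byte 8: 176 XOR 153 =  41
byte 9:  94 XOR 189 = 227
byte 10: 245 XOR 161 =  84

d3f11c195008e10c29e354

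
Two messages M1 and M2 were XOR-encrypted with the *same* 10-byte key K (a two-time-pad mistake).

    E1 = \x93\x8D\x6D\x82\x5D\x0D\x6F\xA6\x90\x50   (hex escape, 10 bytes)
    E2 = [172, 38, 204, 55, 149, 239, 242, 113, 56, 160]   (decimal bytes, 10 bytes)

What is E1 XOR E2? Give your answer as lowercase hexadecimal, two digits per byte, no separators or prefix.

E1 ⊕ E2 = (M1 ⊕ K) ⊕ (M2 ⊕ K) = M1 ⊕ M2 — the shared key cancels under XOR.
byte 0: 93 XOR ac = 3f
byte 1: 8d XOR 26 = ab
byte 2: 6d XOR cc = a1
byte 3: 82 XOR 37 = b5
byte 4: 5d XOR 95 = c8
byte 5: 0d XOR ef = e2
byte 6: 6f XOR f2 = 9d
byte 7: a6 XOR 71 = d7
byte 8: 90 XOR 38 = a8
byte 9: 50 XOR a0 = f0

3faba1b5c8e29dd7a8f0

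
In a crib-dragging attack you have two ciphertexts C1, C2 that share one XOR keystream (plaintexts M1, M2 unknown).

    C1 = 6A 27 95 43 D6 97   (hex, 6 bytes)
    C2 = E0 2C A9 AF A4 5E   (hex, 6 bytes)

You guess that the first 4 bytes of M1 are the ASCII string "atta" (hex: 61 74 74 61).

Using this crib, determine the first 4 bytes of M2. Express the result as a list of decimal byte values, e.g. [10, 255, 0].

First, C1 ⊕ C2 = (M1 ⊕ K) ⊕ (M2 ⊕ K) = M1 ⊕ M2, so the key drops out. Then M2 = (M1 ⊕ M2) ⊕ M1 over the first 4 bytes.
byte 0: (6a XOR e0) XOR 61 = 8a XOR 61 = eb
byte 1: (27 XOR 2c) XOR 74 = 0b XOR 74 = 7f
byte 2: (95 XOR a9) XOR 74 = 3c XOR 74 = 48
byte 3: (43 XOR af) XOR 61 = ec XOR 61 = 8d

[235, 127, 72, 141]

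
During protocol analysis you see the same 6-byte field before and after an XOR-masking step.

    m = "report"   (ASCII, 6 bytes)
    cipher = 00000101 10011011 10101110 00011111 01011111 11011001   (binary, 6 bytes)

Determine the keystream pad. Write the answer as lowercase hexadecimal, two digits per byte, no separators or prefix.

Since cipher = m ⊕ pad, XORing both sides with m gives pad = m ⊕ cipher.
byte 0: 72 xor 05 = 77
byte 1: 65 xor 9b = fe
byte 2: 70 xor ae = de
byte 3: 6f xor 1f = 70
byte 4: 72 xor 5f = 2d
byte 5: 74 xor d9 = ad

77fede702dad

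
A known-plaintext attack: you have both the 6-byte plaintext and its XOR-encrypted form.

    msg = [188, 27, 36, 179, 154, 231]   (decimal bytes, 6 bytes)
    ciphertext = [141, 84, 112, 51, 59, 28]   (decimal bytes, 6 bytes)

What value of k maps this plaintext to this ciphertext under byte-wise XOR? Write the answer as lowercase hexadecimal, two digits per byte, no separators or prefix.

Since ciphertext = msg ⊕ k, XORing both sides with msg gives k = msg ⊕ ciphertext.
10111100 xor 10001101 = 00110001
00011011 xor 01010100 = 01001111
00100100 xor 01110000 = 01010100
10110011 xor 00110011 = 10000000
10011010 xor 00111011 = 10100001
11100111 xor 00011100 = 11111011

314f5480a1fb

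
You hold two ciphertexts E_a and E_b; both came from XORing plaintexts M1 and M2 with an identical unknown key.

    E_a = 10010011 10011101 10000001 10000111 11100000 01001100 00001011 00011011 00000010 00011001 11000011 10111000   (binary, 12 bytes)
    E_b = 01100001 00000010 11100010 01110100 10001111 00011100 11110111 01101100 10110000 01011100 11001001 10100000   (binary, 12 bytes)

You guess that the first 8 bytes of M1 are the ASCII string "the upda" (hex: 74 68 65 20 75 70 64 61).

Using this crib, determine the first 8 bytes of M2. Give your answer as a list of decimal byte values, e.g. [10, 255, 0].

[134, 247, 6, 211, 26, 32, 152, 22]

First, E_a ⊕ E_b = (M1 ⊕ K) ⊕ (M2 ⊕ K) = M1 ⊕ M2, so the key drops out. Then M2 = (M1 ⊕ M2) ⊕ M1 over the first 8 bytes.
byte 0: (93 ^ 61) ^ 74 = f2 ^ 74 = 86
byte 1: (9d ^ 02) ^ 68 = 9f ^ 68 = f7
byte 2: (81 ^ e2) ^ 65 = 63 ^ 65 = 06
byte 3: (87 ^ 74) ^ 20 = f3 ^ 20 = d3
byte 4: (e0 ^ 8f) ^ 75 = 6f ^ 75 = 1a
byte 5: (4c ^ 1c) ^ 70 = 50 ^ 70 = 20
byte 6: (0b ^ f7) ^ 64 = fc ^ 64 = 98
byte 7: (1b ^ 6c) ^ 61 = 77 ^ 61 = 16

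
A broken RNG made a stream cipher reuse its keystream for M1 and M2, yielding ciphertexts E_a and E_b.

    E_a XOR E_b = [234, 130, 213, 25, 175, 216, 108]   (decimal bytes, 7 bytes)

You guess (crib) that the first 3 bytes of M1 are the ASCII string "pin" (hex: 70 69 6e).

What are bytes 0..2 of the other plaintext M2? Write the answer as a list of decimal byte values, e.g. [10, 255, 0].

Since E_a ⊕ E_b = M1 ⊕ M2, XORing with the guessed M1 bytes yields the corresponding M2 bytes: M2 = (E_a ⊕ E_b) ⊕ M1.
234 ^ 112 = 154
130 ^ 105 = 235
213 ^ 110 = 187

[154, 235, 187]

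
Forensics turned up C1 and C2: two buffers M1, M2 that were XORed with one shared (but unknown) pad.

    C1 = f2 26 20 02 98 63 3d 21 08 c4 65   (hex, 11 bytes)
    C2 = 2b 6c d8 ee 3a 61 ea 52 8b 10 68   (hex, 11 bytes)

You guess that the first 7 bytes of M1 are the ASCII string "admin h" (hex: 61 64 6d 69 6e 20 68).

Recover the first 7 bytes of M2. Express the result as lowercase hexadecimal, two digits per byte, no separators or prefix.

b82e9585cc22bf

First, C1 ⊕ C2 = (M1 ⊕ K) ⊕ (M2 ⊕ K) = M1 ⊕ M2, so the key drops out. Then M2 = (M1 ⊕ M2) ⊕ M1 over the first 7 bytes.
byte 0: (f2 xor 2b) xor 61 = d9 xor 61 = b8
byte 1: (26 xor 6c) xor 64 = 4a xor 64 = 2e
byte 2: (20 xor d8) xor 6d = f8 xor 6d = 95
byte 3: (02 xor ee) xor 69 = ec xor 69 = 85
byte 4: (98 xor 3a) xor 6e = a2 xor 6e = cc
byte 5: (63 xor 61) xor 20 = 02 xor 20 = 22
byte 6: (3d xor ea) xor 68 = d7 xor 68 = bf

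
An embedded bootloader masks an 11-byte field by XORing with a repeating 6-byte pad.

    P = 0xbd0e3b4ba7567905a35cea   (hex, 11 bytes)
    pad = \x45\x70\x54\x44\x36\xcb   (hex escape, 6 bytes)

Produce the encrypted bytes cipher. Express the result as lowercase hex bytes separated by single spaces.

f8 7e 6f 0f 91 9d 3c 75 f7 18 dc

The 6-byte key repeats, so the effective keystream is 45 70 54 44 36 cb 45 70 54 44 36.
byte 0: 10111101 XOR 01000101 = 11111000
byte 1: 00001110 XOR 01110000 = 01111110
byte 2: 00111011 XOR 01010100 = 01101111
byte 3: 01001011 XOR 01000100 = 00001111
byte 4: 10100111 XOR 00110110 = 10010001
byte 5: 01010110 XOR 11001011 = 10011101
byte 6: 01111001 XOR 01000101 = 00111100
byte 7: 00000101 XOR 01110000 = 01110101
byte 8: 10100011 XOR 01010100 = 11110111
byte 9: 01011100 XOR 01000100 = 00011000
byte 10: 11101010 XOR 00110110 = 11011100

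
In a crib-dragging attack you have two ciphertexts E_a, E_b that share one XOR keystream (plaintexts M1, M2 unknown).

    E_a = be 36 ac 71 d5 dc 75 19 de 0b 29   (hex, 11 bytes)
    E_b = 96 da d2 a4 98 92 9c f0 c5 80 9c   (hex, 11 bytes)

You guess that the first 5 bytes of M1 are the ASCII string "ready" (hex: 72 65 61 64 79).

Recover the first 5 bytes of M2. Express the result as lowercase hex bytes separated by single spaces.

First, E_a ⊕ E_b = (M1 ⊕ K) ⊕ (M2 ⊕ K) = M1 ⊕ M2, so the key drops out. Then M2 = (M1 ⊕ M2) ⊕ M1 over the first 5 bytes.
byte 0: (be ^ 96) ^ 72 = 28 ^ 72 = 5a
byte 1: (36 ^ da) ^ 65 = ec ^ 65 = 89
byte 2: (ac ^ d2) ^ 61 = 7e ^ 61 = 1f
byte 3: (71 ^ a4) ^ 64 = d5 ^ 64 = b1
byte 4: (d5 ^ 98) ^ 79 = 4d ^ 79 = 34

5a 89 1f b1 34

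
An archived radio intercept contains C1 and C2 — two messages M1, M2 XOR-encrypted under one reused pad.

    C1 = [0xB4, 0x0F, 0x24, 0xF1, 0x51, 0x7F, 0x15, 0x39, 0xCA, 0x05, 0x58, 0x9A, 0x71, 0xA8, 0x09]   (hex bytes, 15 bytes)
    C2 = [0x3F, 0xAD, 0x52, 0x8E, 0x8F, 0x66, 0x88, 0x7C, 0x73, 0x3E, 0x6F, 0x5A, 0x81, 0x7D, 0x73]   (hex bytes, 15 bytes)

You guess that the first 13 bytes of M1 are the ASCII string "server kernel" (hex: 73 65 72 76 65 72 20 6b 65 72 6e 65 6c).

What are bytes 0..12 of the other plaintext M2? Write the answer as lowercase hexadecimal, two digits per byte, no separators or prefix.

f8c70409bb6bbd2edc4959a59c

First, C1 ⊕ C2 = (M1 ⊕ K) ⊕ (M2 ⊕ K) = M1 ⊕ M2, so the key drops out. Then M2 = (M1 ⊕ M2) ⊕ M1 over the first 13 bytes.
byte 0: (b4 ⊕ 3f) ⊕ 73 = 8b ⊕ 73 = f8
byte 1: (0f ⊕ ad) ⊕ 65 = a2 ⊕ 65 = c7
byte 2: (24 ⊕ 52) ⊕ 72 = 76 ⊕ 72 = 04
byte 3: (f1 ⊕ 8e) ⊕ 76 = 7f ⊕ 76 = 09
byte 4: (51 ⊕ 8f) ⊕ 65 = de ⊕ 65 = bb
byte 5: (7f ⊕ 66) ⊕ 72 = 19 ⊕ 72 = 6b
byte 6: (15 ⊕ 88) ⊕ 20 = 9d ⊕ 20 = bd
byte 7: (39 ⊕ 7c) ⊕ 6b = 45 ⊕ 6b = 2e
byte 8: (ca ⊕ 73) ⊕ 65 = b9 ⊕ 65 = dc
byte 9: (05 ⊕ 3e) ⊕ 72 = 3b ⊕ 72 = 49
byte 10: (58 ⊕ 6f) ⊕ 6e = 37 ⊕ 6e = 59
byte 11: (9a ⊕ 5a) ⊕ 65 = c0 ⊕ 65 = a5
byte 12: (71 ⊕ 81) ⊕ 6c = f0 ⊕ 6c = 9c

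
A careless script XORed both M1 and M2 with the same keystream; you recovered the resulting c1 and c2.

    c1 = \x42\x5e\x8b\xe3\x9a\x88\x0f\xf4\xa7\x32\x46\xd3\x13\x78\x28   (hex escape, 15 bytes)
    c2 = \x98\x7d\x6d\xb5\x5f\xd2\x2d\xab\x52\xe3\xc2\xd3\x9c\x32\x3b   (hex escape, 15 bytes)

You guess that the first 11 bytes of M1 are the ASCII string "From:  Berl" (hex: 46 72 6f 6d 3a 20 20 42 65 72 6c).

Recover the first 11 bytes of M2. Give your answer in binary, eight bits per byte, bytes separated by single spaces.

First, c1 ⊕ c2 = (M1 ⊕ K) ⊕ (M2 ⊕ K) = M1 ⊕ M2, so the key drops out. Then M2 = (M1 ⊕ M2) ⊕ M1 over the first 11 bytes.
byte 0: (42 ⊕ 98) ⊕ 46 = da ⊕ 46 = 9c
byte 1: (5e ⊕ 7d) ⊕ 72 = 23 ⊕ 72 = 51
byte 2: (8b ⊕ 6d) ⊕ 6f = e6 ⊕ 6f = 89
byte 3: (e3 ⊕ b5) ⊕ 6d = 56 ⊕ 6d = 3b
byte 4: (9a ⊕ 5f) ⊕ 3a = c5 ⊕ 3a = ff
byte 5: (88 ⊕ d2) ⊕ 20 = 5a ⊕ 20 = 7a
byte 6: (0f ⊕ 2d) ⊕ 20 = 22 ⊕ 20 = 02
byte 7: (f4 ⊕ ab) ⊕ 42 = 5f ⊕ 42 = 1d
byte 8: (a7 ⊕ 52) ⊕ 65 = f5 ⊕ 65 = 90
byte 9: (32 ⊕ e3) ⊕ 72 = d1 ⊕ 72 = a3
byte 10: (46 ⊕ c2) ⊕ 6c = 84 ⊕ 6c = e8

10011100 01010001 10001001 00111011 11111111 01111010 00000010 00011101 10010000 10100011 11101000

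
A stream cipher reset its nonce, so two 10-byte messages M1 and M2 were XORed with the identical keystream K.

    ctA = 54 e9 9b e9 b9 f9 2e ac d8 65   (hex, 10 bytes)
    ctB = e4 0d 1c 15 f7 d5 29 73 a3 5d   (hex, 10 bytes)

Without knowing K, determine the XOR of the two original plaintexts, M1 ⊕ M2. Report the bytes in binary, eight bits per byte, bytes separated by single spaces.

ctA ⊕ ctB = (M1 ⊕ K) ⊕ (M2 ⊕ K) = M1 ⊕ M2 — the shared key cancels under XOR.
54 ^ e4 = b0
e9 ^ 0d = e4
9b ^ 1c = 87
e9 ^ 15 = fc
b9 ^ f7 = 4e
f9 ^ d5 = 2c
2e ^ 29 = 07
ac ^ 73 = df
d8 ^ a3 = 7b
65 ^ 5d = 38

10110000 11100100 10000111 11111100 01001110 00101100 00000111 11011111 01111011 00111000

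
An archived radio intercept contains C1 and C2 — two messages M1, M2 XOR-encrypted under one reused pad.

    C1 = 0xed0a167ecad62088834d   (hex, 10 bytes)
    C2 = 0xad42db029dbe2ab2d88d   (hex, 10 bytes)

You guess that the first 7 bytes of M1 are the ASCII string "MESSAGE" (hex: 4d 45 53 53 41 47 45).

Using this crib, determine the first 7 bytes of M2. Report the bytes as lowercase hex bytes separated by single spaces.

0d 0d 9e 2f 16 2f 4f

First, C1 ⊕ C2 = (M1 ⊕ K) ⊕ (M2 ⊕ K) = M1 ⊕ M2, so the key drops out. Then M2 = (M1 ⊕ M2) ⊕ M1 over the first 7 bytes.
byte 0: (ed ^ ad) ^ 4d = 40 ^ 4d = 0d
byte 1: (0a ^ 42) ^ 45 = 48 ^ 45 = 0d
byte 2: (16 ^ db) ^ 53 = cd ^ 53 = 9e
byte 3: (7e ^ 02) ^ 53 = 7c ^ 53 = 2f
byte 4: (ca ^ 9d) ^ 41 = 57 ^ 41 = 16
byte 5: (d6 ^ be) ^ 47 = 68 ^ 47 = 2f
byte 6: (20 ^ 2a) ^ 45 = 0a ^ 45 = 4f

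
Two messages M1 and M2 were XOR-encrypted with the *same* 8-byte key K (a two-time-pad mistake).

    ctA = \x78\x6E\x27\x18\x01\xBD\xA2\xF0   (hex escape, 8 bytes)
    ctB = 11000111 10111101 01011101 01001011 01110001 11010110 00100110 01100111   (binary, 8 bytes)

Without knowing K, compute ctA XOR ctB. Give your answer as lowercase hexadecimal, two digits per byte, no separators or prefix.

ctA ⊕ ctB = (M1 ⊕ K) ⊕ (M2 ⊕ K) = M1 ⊕ M2 — the shared key cancels under XOR.
78 xor c7 = bf
6e xor bd = d3
27 xor 5d = 7a
18 xor 4b = 53
01 xor 71 = 70
bd xor d6 = 6b
a2 xor 26 = 84
f0 xor 67 = 97

bfd37a53706b8497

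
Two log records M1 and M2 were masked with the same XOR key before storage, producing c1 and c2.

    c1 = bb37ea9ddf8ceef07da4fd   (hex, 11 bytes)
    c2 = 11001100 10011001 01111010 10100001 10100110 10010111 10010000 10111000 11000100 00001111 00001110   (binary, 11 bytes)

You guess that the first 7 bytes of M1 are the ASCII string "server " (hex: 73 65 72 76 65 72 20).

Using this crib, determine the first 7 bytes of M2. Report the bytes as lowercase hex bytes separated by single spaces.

First, c1 ⊕ c2 = (M1 ⊕ K) ⊕ (M2 ⊕ K) = M1 ⊕ M2, so the key drops out. Then M2 = (M1 ⊕ M2) ⊕ M1 over the first 7 bytes.
byte 0: (bb xor cc) xor 73 = 77 xor 73 = 04
byte 1: (37 xor 99) xor 65 = ae xor 65 = cb
byte 2: (ea xor 7a) xor 72 = 90 xor 72 = e2
byte 3: (9d xor a1) xor 76 = 3c xor 76 = 4a
byte 4: (df xor a6) xor 65 = 79 xor 65 = 1c
byte 5: (8c xor 97) xor 72 = 1b xor 72 = 69
byte 6: (ee xor 90) xor 20 = 7e xor 20 = 5e

04 cb e2 4a 1c 69 5e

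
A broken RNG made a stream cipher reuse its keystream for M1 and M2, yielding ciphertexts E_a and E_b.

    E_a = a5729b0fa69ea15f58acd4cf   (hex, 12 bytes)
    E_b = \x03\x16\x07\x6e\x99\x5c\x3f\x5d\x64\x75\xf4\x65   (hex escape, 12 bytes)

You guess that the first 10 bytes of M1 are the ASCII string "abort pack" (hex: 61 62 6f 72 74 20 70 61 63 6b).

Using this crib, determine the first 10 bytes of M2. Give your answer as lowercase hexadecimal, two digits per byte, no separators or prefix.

c706f3134be2ee635fb2

First, E_a ⊕ E_b = (M1 ⊕ K) ⊕ (M2 ⊕ K) = M1 ⊕ M2, so the key drops out. Then M2 = (M1 ⊕ M2) ⊕ M1 over the first 10 bytes.
byte 0: (a5 xor 03) xor 61 = a6 xor 61 = c7
byte 1: (72 xor 16) xor 62 = 64 xor 62 = 06
byte 2: (9b xor 07) xor 6f = 9c xor 6f = f3
byte 3: (0f xor 6e) xor 72 = 61 xor 72 = 13
byte 4: (a6 xor 99) xor 74 = 3f xor 74 = 4b
byte 5: (9e xor 5c) xor 20 = c2 xor 20 = e2
byte 6: (a1 xor 3f) xor 70 = 9e xor 70 = ee
byte 7: (5f xor 5d) xor 61 = 02 xor 61 = 63
byte 8: (58 xor 64) xor 63 = 3c xor 63 = 5f
byte 9: (ac xor 75) xor 6b = d9 xor 6b = b2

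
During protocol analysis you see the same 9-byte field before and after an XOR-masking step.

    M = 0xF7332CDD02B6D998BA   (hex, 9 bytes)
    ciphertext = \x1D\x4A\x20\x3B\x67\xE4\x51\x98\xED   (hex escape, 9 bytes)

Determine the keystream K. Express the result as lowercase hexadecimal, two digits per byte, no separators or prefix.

Since ciphertext = M ⊕ K, XORing both sides with M gives K = M ⊕ ciphertext.
f7 xor 1d = ea
33 xor 4a = 79
2c xor 20 = 0c
dd xor 3b = e6
02 xor 67 = 65
b6 xor e4 = 52
d9 xor 51 = 88
98 xor 98 = 00
ba xor ed = 57

ea790ce66552880057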